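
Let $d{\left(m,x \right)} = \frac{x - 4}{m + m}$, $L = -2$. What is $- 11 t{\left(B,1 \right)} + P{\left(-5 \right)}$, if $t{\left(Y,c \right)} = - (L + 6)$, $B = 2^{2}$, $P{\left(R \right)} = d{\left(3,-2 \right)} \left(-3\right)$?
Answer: $47$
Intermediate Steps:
$d{\left(m,x \right)} = \frac{-4 + x}{2 m}$
$P{\left(R \right)} = 3$ ($P{\left(R \right)} = \frac{-4 - 2}{2 \cdot 3} \left(-3\right) = \frac{1}{2} \cdot \frac{1}{3} \left(-6\right) \left(-3\right) = \left(-1\right) \left(-3\right) = 3$)
$B = 4$
$t{\left(Y,c \right)} = -4$ ($t{\left(Y,c \right)} = - (-2 + 6) = \left(-1\right) 4 = -4$)
$- 11 t{\left(B,1 \right)} + P{\left(-5 \right)} = \left(-11\right) \left(-4\right) + 3 = 44 + 3 = 47$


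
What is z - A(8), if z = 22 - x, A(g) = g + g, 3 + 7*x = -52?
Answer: 97/7 ≈ 13.857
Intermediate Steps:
x = -55/7 (x = -3/7 + (⅐)*(-52) = -3/7 - 52/7 = -55/7 ≈ -7.8571)
A(g) = 2*g
z = 209/7 (z = 22 - 1*(-55/7) = 22 + 55/7 = 209/7 ≈ 29.857)
z - A(8) = 209/7 - 2*8 = 209/7 - 1*16 = 209/7 - 16 = 97/7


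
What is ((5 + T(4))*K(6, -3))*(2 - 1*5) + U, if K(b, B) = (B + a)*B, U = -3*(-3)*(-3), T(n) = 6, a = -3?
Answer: -621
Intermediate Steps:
U = -27 (U = 9*(-3) = -27)
K(b, B) = B*(-3 + B) (K(b, B) = (B - 3)*B = (-3 + B)*B = B*(-3 + B))
((5 + T(4))*K(6, -3))*(2 - 1*5) + U = ((5 + 6)*(-3*(-3 - 3)))*(2 - 1*5) - 27 = (11*(-3*(-6)))*(2 - 5) - 27 = (11*18)*(-3) - 27 = 198*(-3) - 27 = -594 - 27 = -621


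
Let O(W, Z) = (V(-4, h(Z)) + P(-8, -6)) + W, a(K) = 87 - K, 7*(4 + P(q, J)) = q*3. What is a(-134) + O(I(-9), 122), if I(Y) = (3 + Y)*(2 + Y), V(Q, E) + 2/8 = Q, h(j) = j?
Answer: 7037/28 ≈ 251.32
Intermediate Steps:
V(Q, E) = -¼ + Q
P(q, J) = -4 + 3*q/7 (P(q, J) = -4 + (q*3)/7 = -4 + (3*q)/7 = -4 + 3*q/7)
I(Y) = (2 + Y)*(3 + Y)
O(W, Z) = -327/28 + W (O(W, Z) = ((-¼ - 4) + (-4 + (3/7)*(-8))) + W = (-17/4 + (-4 - 24/7)) + W = (-17/4 - 52/7) + W = -327/28 + W)
a(-134) + O(I(-9), 122) = (87 - 1*(-134)) + (-327/28 + (6 + (-9)² + 5*(-9))) = (87 + 134) + (-327/28 + (6 + 81 - 45)) = 221 + (-327/28 + 42) = 221 + 849/28 = 7037/28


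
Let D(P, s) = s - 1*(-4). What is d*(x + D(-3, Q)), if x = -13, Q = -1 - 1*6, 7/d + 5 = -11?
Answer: 7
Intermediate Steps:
d = -7/16 (d = 7/(-5 - 11) = 7/(-16) = 7*(-1/16) = -7/16 ≈ -0.43750)
Q = -7 (Q = -1 - 6 = -7)
D(P, s) = 4 + s (D(P, s) = s + 4 = 4 + s)
d*(x + D(-3, Q)) = -7*(-13 + (4 - 7))/16 = -7*(-13 - 3)/16 = -7/16*(-16) = 7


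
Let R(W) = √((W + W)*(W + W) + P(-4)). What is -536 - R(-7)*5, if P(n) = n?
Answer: -536 - 40*√3 ≈ -605.28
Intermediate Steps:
R(W) = √(-4 + 4*W²) (R(W) = √((W + W)*(W + W) - 4) = √((2*W)*(2*W) - 4) = √(4*W² - 4) = √(-4 + 4*W²))
-536 - R(-7)*5 = -536 - 2*√(-1 + (-7)²)*5 = -536 - 2*√(-1 + 49)*5 = -536 - 2*√48*5 = -536 - 2*(4*√3)*5 = -536 - 8*√3*5 = -536 - 40*√3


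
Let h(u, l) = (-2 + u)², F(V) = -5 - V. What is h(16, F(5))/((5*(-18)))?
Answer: -98/45 ≈ -2.1778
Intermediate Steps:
h(16, F(5))/((5*(-18))) = (-2 + 16)²/((5*(-18))) = 14²/(-90) = 196*(-1/90) = -98/45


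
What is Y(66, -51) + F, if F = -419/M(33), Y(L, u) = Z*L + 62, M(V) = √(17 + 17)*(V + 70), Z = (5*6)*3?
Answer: 6002 - 419*√34/3502 ≈ 6001.3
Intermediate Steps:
Z = 90 (Z = 30*3 = 90)
M(V) = √34*(70 + V)
Y(L, u) = 62 + 90*L (Y(L, u) = 90*L + 62 = 62 + 90*L)
F = -419*√34/3502 (F = -419*√34/(34*(70 + 33)) = -419*√34/3502 ≈ -0.69765)
Y(66, -51) + F = (62 + 90*66) - 419*√34/3502 = (62 + 5940) - 419*√34/3502 = 6002 - 419*√34/3502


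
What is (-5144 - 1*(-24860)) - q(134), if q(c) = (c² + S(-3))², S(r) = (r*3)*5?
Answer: -320784205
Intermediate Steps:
S(r) = 15*r (S(r) = (3*r)*5 = 15*r)
q(c) = (-45 + c²)² (q(c) = (c² + 15*(-3))² = (c² - 45)² = (-45 + c²)²)
(-5144 - 1*(-24860)) - q(134) = (-5144 - 1*(-24860)) - (-45 + 134²)² = (-5144 + 24860) - (-45 + 17956)² = 19716 - 1*17911² = 19716 - 1*320803921 = 19716 - 320803921 = -320784205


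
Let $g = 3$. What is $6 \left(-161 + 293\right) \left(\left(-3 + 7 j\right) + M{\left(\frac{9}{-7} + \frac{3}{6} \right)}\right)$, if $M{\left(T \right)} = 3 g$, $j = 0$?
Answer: $4752$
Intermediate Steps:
$M{\left(T \right)} = 9$ ($M{\left(T \right)} = 3 \cdot 3 = 9$)
$6 \left(-161 + 293\right) \left(\left(-3 + 7 j\right) + M{\left(\frac{9}{-7} + \frac{3}{6} \right)}\right) = 6 \left(-161 + 293\right) \left(\left(-3 + 7 \cdot 0\right) + 9\right) = 6 \cdot 132 \left(\left(-3 + 0\right) + 9\right) = 6 \cdot 132 \left(-3 + 9\right) = 6 \cdot 132 \cdot 6 = 6 \cdot 792 = 4752$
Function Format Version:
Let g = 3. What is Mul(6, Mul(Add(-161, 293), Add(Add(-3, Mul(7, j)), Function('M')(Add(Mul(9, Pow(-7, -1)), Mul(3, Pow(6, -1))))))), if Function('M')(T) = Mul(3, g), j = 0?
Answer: 4752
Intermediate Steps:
Function('M')(T) = 9 (Function('M')(T) = Mul(3, 3) = 9)
Mul(6, Mul(Add(-161, 293), Add(Add(-3, Mul(7, j)), Function('M')(Add(Mul(9, Pow(-7, -1)), Mul(3, Pow(6, -1))))))) = Mul(6, Mul(Add(-161, 293), Add(Add(-3, Mul(7, 0)), 9))) = Mul(6, Mul(132, Add(Add(-3, 0), 9))) = Mul(6, Mul(132, Add(-3, 9))) = Mul(6, Mul(132, 6)) = Mul(6, 792) = 4752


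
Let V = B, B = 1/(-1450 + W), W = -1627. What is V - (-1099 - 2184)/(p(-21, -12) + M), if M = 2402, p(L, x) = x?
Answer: 10099401/7354030 ≈ 1.3733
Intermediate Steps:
B = -1/3077 (B = 1/(-1450 - 1627) = 1/(-3077) = -1/3077 ≈ -0.00032499)
V = -1/3077 ≈ -0.00032499
V - (-1099 - 2184)/(p(-21, -12) + M) = -1/3077 - (-1099 - 2184)/(-12 + 2402) = -1/3077 - (-3283)/2390 = -1/3077 - 1*(-3283/2390) = -1/3077 + 3283/2390 = 10099401/7354030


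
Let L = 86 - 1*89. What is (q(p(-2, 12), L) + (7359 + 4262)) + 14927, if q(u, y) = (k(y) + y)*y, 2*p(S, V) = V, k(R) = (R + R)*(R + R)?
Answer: 26449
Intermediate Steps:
k(R) = 4*R² (k(R) = (2*R)*(2*R) = 4*R²)
p(S, V) = V/2
L = -3 (L = 86 - 89 = -3)
q(u, y) = y*(y + 4*y²) (q(u, y) = (4*y² + y)*y = (y + 4*y²)*y = y*(y + 4*y²))
(q(p(-2, 12), L) + (7359 + 4262)) + 14927 = ((-3)²*(1 + 4*(-3)) + (7359 + 4262)) + 14927 = (9*(1 - 12) + 11621) + 14927 = (9*(-11) + 11621) + 14927 = (-99 + 11621) + 14927 = 11522 + 14927 = 26449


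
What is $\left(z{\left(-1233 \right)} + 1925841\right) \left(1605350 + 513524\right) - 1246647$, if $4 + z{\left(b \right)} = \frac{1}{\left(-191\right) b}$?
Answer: $\frac{960994648876052047}{235503} \approx 4.0806 \cdot 10^{12}$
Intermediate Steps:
$z{\left(b \right)} = -4 - \frac{1}{191 b}$ ($z{\left(b \right)} = -4 + \frac{1}{\left(-191\right) b} = -4 - \frac{1}{191 b}$)
$\left(z{\left(-1233 \right)} + 1925841\right) \left(1605350 + 513524\right) - 1246647 = \left(\left(-4 - \frac{1}{191 \left(-1233\right)}\right) + 1925841\right) \left(1605350 + 513524\right) - 1246647 = \left(\left(-4 - - \frac{1}{235503}\right) + 1925841\right) 2118874 - 1246647 = \left(\left(-4 + \frac{1}{235503}\right) + 1925841\right) 2118874 - 1246647 = \left(- \frac{942011}{235503} + 1925841\right) 2118874 - 1246647 = \frac{453540391012}{235503} \cdot 2118874 - 1246647 = \frac{960994942465160488}{235503} - 1246647 = \frac{960994648876052047}{235503}$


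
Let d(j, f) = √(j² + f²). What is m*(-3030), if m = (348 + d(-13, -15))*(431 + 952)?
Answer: -1458290520 - 4190490*√394 ≈ -1.5415e+9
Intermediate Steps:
d(j, f) = √(f² + j²)
m = 481284 + 1383*√394 (m = (348 + √((-15)² + (-13)²))*(431 + 952) = (348 + √(225 + 169))*1383 = (348 + √394)*1383 = 481284 + 1383*√394 ≈ 5.0874e+5)
m*(-3030) = (481284 + 1383*√394)*(-3030) = -1458290520 - 4190490*√394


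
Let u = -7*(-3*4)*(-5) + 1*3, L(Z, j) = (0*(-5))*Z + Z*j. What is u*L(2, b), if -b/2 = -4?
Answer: -6672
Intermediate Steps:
b = 8 (b = -2*(-4) = 8)
L(Z, j) = Z*j (L(Z, j) = 0*Z + Z*j = 0 + Z*j = Z*j)
u = -417 (u = -(-84)*(-5) + 3 = -7*60 + 3 = -420 + 3 = -417)
u*L(2, b) = -834*8 = -417*16 = -6672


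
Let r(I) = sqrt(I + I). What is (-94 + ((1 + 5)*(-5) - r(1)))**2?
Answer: (124 + sqrt(2))**2 ≈ 15729.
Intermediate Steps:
r(I) = sqrt(2)*sqrt(I) (r(I) = sqrt(2*I) = sqrt(2)*sqrt(I))
(-94 + ((1 + 5)*(-5) - r(1)))**2 = (-94 + ((1 + 5)*(-5) - sqrt(2)*sqrt(1)))**2 = (-94 + (6*(-5) - sqrt(2)))**2 = (-94 + (-30 - sqrt(2)))**2 = (-124 - sqrt(2))**2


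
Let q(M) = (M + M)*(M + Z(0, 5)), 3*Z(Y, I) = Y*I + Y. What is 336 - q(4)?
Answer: 304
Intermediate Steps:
Z(Y, I) = Y/3 + I*Y/3 (Z(Y, I) = (Y*I + Y)/3 = (I*Y + Y)/3 = (Y + I*Y)/3 = Y/3 + I*Y/3)
q(M) = 2*M**2 (q(M) = (M + M)*(M + (1/3)*0*(1 + 5)) = (2*M)*(M + (1/3)*0*6) = (2*M)*(M + 0) = (2*M)*M = 2*M**2)
336 - q(4) = 336 - 2*4**2 = 336 - 2*16 = 336 - 1*32 = 336 - 32 = 304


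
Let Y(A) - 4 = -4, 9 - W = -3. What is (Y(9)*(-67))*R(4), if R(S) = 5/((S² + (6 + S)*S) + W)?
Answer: 0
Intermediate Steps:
W = 12 (W = 9 - 1*(-3) = 9 + 3 = 12)
Y(A) = 0 (Y(A) = 4 - 4 = 0)
R(S) = 5/(12 + S² + S*(6 + S)) (R(S) = 5/((S² + (6 + S)*S) + 12) = 5/((S² + S*(6 + S)) + 12) = 5/(12 + S² + S*(6 + S)))
(Y(9)*(-67))*R(4) = (0*(-67))*(5/(2*(6 + 4² + 3*4))) = 0*(5/(2*(6 + 16 + 12))) = 0*((5/2)/34) = 0*((5/2)*(1/34)) = 0*(5/68) = 0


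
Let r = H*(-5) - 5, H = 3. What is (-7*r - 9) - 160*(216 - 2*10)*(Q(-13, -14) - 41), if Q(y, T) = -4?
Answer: 1411331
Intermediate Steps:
r = -20 (r = 3*(-5) - 5 = -15 - 5 = -20)
(-7*r - 9) - 160*(216 - 2*10)*(Q(-13, -14) - 41) = (-7*(-20) - 9) - 160*(216 - 2*10)*(-4 - 41) = (140 - 9) - 160*(216 - 20)*(-45) = 131 - 31360*(-45) = 131 - 160*(-8820) = 131 + 1411200 = 1411331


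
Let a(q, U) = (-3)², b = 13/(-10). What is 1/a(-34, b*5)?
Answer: ⅑ ≈ 0.11111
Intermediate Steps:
b = -13/10 (b = 13*(-⅒) = -13/10 ≈ -1.3000)
a(q, U) = 9
1/a(-34, b*5) = 1/9 = ⅑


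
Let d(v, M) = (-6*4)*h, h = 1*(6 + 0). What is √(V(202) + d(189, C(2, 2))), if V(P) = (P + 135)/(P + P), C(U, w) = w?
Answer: I*√5841739/202 ≈ 11.965*I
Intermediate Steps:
h = 6 (h = 1*6 = 6)
d(v, M) = -144 (d(v, M) = -6*4*6 = -24*6 = -144)
V(P) = (135 + P)/(2*P) (V(P) = (135 + P)/((2*P)) = (135 + P)*(1/(2*P)) = (135 + P)/(2*P))
√(V(202) + d(189, C(2, 2))) = √((½)*(135 + 202)/202 - 144) = √((½)*(1/202)*337 - 144) = √(337/404 - 144) = √(-57839/404) = I*√5841739/202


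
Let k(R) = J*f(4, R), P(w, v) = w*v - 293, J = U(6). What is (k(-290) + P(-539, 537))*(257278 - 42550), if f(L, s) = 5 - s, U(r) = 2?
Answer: -62087742288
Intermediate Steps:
J = 2
P(w, v) = -293 + v*w (P(w, v) = v*w - 293 = -293 + v*w)
k(R) = 10 - 2*R (k(R) = 2*(5 - R) = 10 - 2*R)
(k(-290) + P(-539, 537))*(257278 - 42550) = ((10 - 2*(-290)) + (-293 + 537*(-539)))*(257278 - 42550) = ((10 + 580) + (-293 - 289443))*214728 = (590 - 289736)*214728 = -289146*214728 = -62087742288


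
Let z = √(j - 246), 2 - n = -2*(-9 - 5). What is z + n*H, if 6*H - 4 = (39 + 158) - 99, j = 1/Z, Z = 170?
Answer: -442 + I*√7109230/170 ≈ -442.0 + 15.684*I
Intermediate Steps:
j = 1/170 ≈ 0.0058824
n = -26 (n = 2 - (-2)*(-9 - 5) = 2 - (-2)*(-14) = 2 - 1*28 = 2 - 28 = -26)
H = 17 (H = ⅔ + ((39 + 158) - 99)/6 = ⅔ + (197 - 99)/6 = ⅔ + (⅙)*98 = ⅔ + 49/3 = 17)
z = I*√7109230/170 (z = √(1/170 - 246) = √(-41819/170) = I*√7109230/170 ≈ 15.684*I)
z + n*H = I*√7109230/170 - 26*17 = I*√7109230/170 - 442 = -442 + I*√7109230/170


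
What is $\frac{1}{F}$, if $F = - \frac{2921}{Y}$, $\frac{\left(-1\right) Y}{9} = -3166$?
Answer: $- \frac{28494}{2921} \approx -9.7549$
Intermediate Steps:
$Y = 28494$ ($Y = \left(-9\right) \left(-3166\right) = 28494$)
$F = - \frac{2921}{28494} \approx -0.10251$
$\frac{1}{F} = \frac{1}{- \frac{2921}{28494}} = - \frac{28494}{2921}$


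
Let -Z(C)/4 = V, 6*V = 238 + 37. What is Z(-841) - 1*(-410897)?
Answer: 1232141/3 ≈ 4.1071e+5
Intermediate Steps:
V = 275/6 (V = (238 + 37)/6 = (1/6)*275 = 275/6 ≈ 45.833)
Z(C) = -550/3 (Z(C) = -4*275/6 = -550/3)
Z(-841) - 1*(-410897) = -550/3 - 1*(-410897) = -550/3 + 410897 = 1232141/3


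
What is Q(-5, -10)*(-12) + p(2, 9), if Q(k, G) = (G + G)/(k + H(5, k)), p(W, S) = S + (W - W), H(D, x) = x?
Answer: -15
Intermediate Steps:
p(W, S) = S (p(W, S) = S + 0 = S)
Q(k, G) = G/k (Q(k, G) = (G + G)/(k + k) = (2*G)/((2*k)) = (2*G)*(1/(2*k)) = G/k)
Q(-5, -10)*(-12) + p(2, 9) = -10/(-5)*(-12) + 9 = -10*(-1/5)*(-12) + 9 = 2*(-12) + 9 = -24 + 9 = -15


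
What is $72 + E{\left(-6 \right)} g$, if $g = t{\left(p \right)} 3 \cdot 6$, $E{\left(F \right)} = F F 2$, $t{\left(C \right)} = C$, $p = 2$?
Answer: $2664$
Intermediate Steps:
$E{\left(F \right)} = 2 F^{2}$ ($E{\left(F \right)} = F^{2} \cdot 2 = 2 F^{2}$)
$g = 36$ ($g = 2 \cdot 3 \cdot 6 = 6 \cdot 6 = 36$)
$72 + E{\left(-6 \right)} g = 72 + 2 \left(-6\right)^{2} \cdot 36 = 72 + 2 \cdot 36 \cdot 36 = 72 + 72 \cdot 36 = 72 + 2592 = 2664$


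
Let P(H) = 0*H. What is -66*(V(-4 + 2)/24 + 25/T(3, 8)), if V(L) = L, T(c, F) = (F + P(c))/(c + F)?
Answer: -9053/4 ≈ -2263.3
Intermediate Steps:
P(H) = 0
T(c, F) = F/(F + c) (T(c, F) = (F + 0)/(c + F) = F/(F + c))
-66*(V(-4 + 2)/24 + 25/T(3, 8)) = -66*((-4 + 2)/24 + 25/((8/(8 + 3)))) = -66*(-2*1/24 + 25/((8/11))) = -66*(-1/12 + 25/((8*(1/11)))) = -66*(-1/12 + 25/(8/11)) = -66*(-1/12 + 25*(11/8)) = -66*(-1/12 + 275/8) = -66*823/24 = -9053/4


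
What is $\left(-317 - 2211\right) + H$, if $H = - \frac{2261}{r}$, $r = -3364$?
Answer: $- \frac{8501931}{3364} \approx -2527.3$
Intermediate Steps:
$H = \frac{2261}{3364}$ ($H = - \frac{2261}{-3364} = \left(-2261\right) \left(- \frac{1}{3364}\right) = \frac{2261}{3364} \approx 0.67212$)
$\left(-317 - 2211\right) + H = \left(-317 - 2211\right) + \frac{2261}{3364} = -2528 + \frac{2261}{3364} = - \frac{8501931}{3364}$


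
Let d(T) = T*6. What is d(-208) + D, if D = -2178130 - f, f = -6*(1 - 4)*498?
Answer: -2188342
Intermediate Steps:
f = 8964 (f = -6*(-3)*498 = 18*498 = 8964)
d(T) = 6*T
D = -2187094 (D = -2178130 - 1*8964 = -2178130 - 8964 = -2187094)
d(-208) + D = 6*(-208) - 2187094 = -1248 - 2187094 = -2188342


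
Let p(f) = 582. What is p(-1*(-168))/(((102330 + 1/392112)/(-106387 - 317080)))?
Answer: -96639058520928/40124820961 ≈ -2408.5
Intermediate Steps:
p(-1*(-168))/(((102330 + 1/392112)/(-106387 - 317080))) = 582/(((102330 + 1/392112)/(-106387 - 317080))) = 582/(((102330 + 1/392112)/(-423467))) = 582/(((40124820961/392112)*(-1/423467))) = 582/(-40124820961/166046492304) = 582*(-166046492304/40124820961) = -96639058520928/40124820961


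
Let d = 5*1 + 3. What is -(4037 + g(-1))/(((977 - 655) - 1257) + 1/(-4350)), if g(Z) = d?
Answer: 17595750/4067251 ≈ 4.3262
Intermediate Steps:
d = 8 (d = 5 + 3 = 8)
g(Z) = 8
-(4037 + g(-1))/(((977 - 655) - 1257) + 1/(-4350)) = -(4037 + 8)/(((977 - 655) - 1257) + 1/(-4350)) = -4045/((322 - 1257) - 1/4350) = -4045/(-935 - 1/4350) = -4045/(-4067251/4350) = -4045*(-4350)/4067251 = -1*(-17595750/4067251) = 17595750/4067251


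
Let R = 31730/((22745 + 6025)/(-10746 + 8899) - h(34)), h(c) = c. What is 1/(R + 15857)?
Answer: 45784/696694233 ≈ 6.5716e-5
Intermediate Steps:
R = -29302655/45784 (R = 31730/((22745 + 6025)/(-10746 + 8899) - 1*34) = 31730/(28770/(-1847) - 34) = 31730/(28770*(-1/1847) - 34) = 31730/(-28770/1847 - 34) = 31730/(-91568/1847) = 31730*(-1847/91568) = -29302655/45784 ≈ -640.02)
1/(R + 15857) = 1/(-29302655/45784 + 15857) = 1/(696694233/45784) = 45784/696694233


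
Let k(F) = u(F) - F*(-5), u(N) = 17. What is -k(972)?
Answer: -4877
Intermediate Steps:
k(F) = 17 + 5*F (k(F) = 17 - F*(-5) = 17 - (-5)*F = 17 + 5*F)
-k(972) = -(17 + 5*972) = -(17 + 4860) = -1*4877 = -4877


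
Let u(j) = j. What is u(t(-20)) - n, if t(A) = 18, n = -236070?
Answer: 236088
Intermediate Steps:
u(t(-20)) - n = 18 - 1*(-236070) = 18 + 236070 = 236088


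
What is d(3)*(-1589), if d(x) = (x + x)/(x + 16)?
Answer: -9534/19 ≈ -501.79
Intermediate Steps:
d(x) = 2*x/(16 + x) (d(x) = (2*x)/(16 + x) = 2*x/(16 + x))
d(3)*(-1589) = (2*3/(16 + 3))*(-1589) = (2*3/19)*(-1589) = (2*3*(1/19))*(-1589) = (6/19)*(-1589) = -9534/19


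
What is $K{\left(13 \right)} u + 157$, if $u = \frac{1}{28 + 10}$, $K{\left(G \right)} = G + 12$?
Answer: $\frac{5991}{38} \approx 157.66$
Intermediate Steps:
$K{\left(G \right)} = 12 + G$
$u = \frac{1}{38} \approx 0.026316$
$K{\left(13 \right)} u + 157 = \left(12 + 13\right) \frac{1}{38} + 157 = 25 \cdot \frac{1}{38} + 157 = \frac{25}{38} + 157 = \frac{5991}{38}$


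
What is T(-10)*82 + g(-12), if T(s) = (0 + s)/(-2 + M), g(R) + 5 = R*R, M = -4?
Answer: 827/3 ≈ 275.67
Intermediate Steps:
g(R) = -5 + R² (g(R) = -5 + R*R = -5 + R²)
T(s) = -s/6 (T(s) = (0 + s)/(-2 - 4) = s/(-6) = s*(-⅙) = -s/6)
T(-10)*82 + g(-12) = -⅙*(-10)*82 + (-5 + (-12)²) = (5/3)*82 + (-5 + 144) = 410/3 + 139 = 827/3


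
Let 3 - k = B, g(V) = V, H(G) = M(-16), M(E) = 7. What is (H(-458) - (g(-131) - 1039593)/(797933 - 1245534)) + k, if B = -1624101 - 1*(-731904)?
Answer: 57050243669/63943 ≈ 8.9221e+5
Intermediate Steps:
H(G) = 7
B = -892197 (B = -1624101 + 731904 = -892197)
k = 892200 (k = 3 - 1*(-892197) = 3 + 892197 = 892200)
(H(-458) - (g(-131) - 1039593)/(797933 - 1245534)) + k = (7 - (-131 - 1039593)/(797933 - 1245534)) + 892200 = (7 - (-1039724)/(-447601)) + 892200 = (7 - (-1039724)*(-1)/447601) + 892200 = (7 - 1*148532/63943) + 892200 = (7 - 148532/63943) + 892200 = 299069/63943 + 892200 = 57050243669/63943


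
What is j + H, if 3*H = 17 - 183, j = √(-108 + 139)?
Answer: -166/3 + √31 ≈ -49.766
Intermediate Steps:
j = √31 ≈ 5.5678
H = -166/3 (H = (17 - 183)/3 = (⅓)*(-166) = -166/3 ≈ -55.333)
j + H = √31 - 166/3 = -166/3 + √31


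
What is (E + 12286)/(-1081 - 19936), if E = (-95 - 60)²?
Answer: -36311/21017 ≈ -1.7277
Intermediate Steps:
E = 24025 (E = (-155)² = 24025)
(E + 12286)/(-1081 - 19936) = (24025 + 12286)/(-1081 - 19936) = 36311/(-21017) = 36311*(-1/21017) = -36311/21017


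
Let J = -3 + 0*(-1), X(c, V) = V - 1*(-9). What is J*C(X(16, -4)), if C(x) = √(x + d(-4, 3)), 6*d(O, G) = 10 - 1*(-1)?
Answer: -√246/2 ≈ -7.8422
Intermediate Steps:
d(O, G) = 11/6 (d(O, G) = (10 - 1*(-1))/6 = (10 + 1)/6 = (⅙)*11 = 11/6)
X(c, V) = 9 + V (X(c, V) = V + 9 = 9 + V)
J = -3 (J = -3 + 0 = -3)
C(x) = √(11/6 + x) (C(x) = √(x + 11/6) = √(11/6 + x))
J*C(X(16, -4)) = -√(66 + 36*(9 - 4))/2 = -√(66 + 36*5)/2 = -√(66 + 180)/2 = -√246/2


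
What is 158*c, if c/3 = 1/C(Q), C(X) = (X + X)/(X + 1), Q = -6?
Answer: 395/2 ≈ 197.50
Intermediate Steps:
C(X) = 2*X/(1 + X) (C(X) = (2*X)/(1 + X) = 2*X/(1 + X))
c = 5/4 (c = 3/((2*(-6)/(1 - 6))) = 3/((2*(-6)/(-5))) = 3/((2*(-6)*(-⅕))) = 3/(12/5) = 3*(5/12) = 5/4 ≈ 1.2500)
158*c = 158*(5/4) = 395/2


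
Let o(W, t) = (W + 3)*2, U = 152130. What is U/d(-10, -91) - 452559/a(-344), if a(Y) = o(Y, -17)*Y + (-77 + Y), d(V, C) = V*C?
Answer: 3521503962/21311017 ≈ 165.24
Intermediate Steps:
o(W, t) = 6 + 2*W (o(W, t) = (3 + W)*2 = 6 + 2*W)
d(V, C) = C*V
a(Y) = -77 + Y + Y*(6 + 2*Y) (a(Y) = (6 + 2*Y)*Y + (-77 + Y) = Y*(6 + 2*Y) + (-77 + Y) = -77 + Y + Y*(6 + 2*Y))
U/d(-10, -91) - 452559/a(-344) = 152130/((-91*(-10))) - 452559/(-77 - 344 + 2*(-344)*(3 - 344)) = 152130/910 - 452559/(-77 - 344 + 2*(-344)*(-341)) = 152130*(1/910) - 452559/(-77 - 344 + 234608) = 15213/91 - 452559/234187 = 3521503962/21311017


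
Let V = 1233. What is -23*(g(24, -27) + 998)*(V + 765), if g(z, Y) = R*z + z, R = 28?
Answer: -77846076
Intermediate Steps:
g(z, Y) = 29*z (g(z, Y) = 28*z + z = 29*z)
-23*(g(24, -27) + 998)*(V + 765) = -23*(29*24 + 998)*(1233 + 765) = -23*(696 + 998)*1998 = -38962*1998 = -23*3384612 = -77846076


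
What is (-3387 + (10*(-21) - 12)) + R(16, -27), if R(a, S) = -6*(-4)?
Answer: -3585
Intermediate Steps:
R(a, S) = 24
(-3387 + (10*(-21) - 12)) + R(16, -27) = (-3387 + (10*(-21) - 12)) + 24 = (-3387 + (-210 - 12)) + 24 = (-3387 - 222) + 24 = -3609 + 24 = -3585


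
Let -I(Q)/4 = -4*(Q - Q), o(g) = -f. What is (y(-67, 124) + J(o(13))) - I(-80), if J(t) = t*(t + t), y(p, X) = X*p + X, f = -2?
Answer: -8176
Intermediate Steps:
o(g) = 2 (o(g) = -1*(-2) = 2)
y(p, X) = X + X*p
J(t) = 2*t² (J(t) = t*(2*t) = 2*t²)
I(Q) = 0 (I(Q) = -(-16)*(Q - Q) = -(-16)*0 = -4*0 = 0)
(y(-67, 124) + J(o(13))) - I(-80) = (124*(1 - 67) + 2*2²) - 1*0 = (124*(-66) + 2*4) + 0 = (-8184 + 8) + 0 = -8176 + 0 = -8176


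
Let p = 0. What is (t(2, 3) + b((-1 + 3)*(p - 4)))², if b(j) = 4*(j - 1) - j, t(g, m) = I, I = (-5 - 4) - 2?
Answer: 1521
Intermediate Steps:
I = -11 (I = -9 - 2 = -11)
t(g, m) = -11
b(j) = -4 + 3*j (b(j) = 4*(-1 + j) - j = (-4 + 4*j) - j = -4 + 3*j)
(t(2, 3) + b((-1 + 3)*(p - 4)))² = (-11 + (-4 + 3*((-1 + 3)*(0 - 4))))² = (-11 + (-4 + 3*(2*(-4))))² = (-11 + (-4 + 3*(-8)))² = (-11 + (-4 - 24))² = (-11 - 28)² = (-39)² = 1521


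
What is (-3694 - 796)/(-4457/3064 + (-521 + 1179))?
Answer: -2751472/402331 ≈ -6.8388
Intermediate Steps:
(-3694 - 796)/(-4457/3064 + (-521 + 1179)) = -4490/(-4457*1/3064 + 658) = -4490/(-4457/3064 + 658) = -4490/2011655/3064 = -4490*3064/2011655 = -2751472/402331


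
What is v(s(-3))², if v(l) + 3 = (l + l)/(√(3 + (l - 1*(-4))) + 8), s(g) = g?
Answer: 324/25 ≈ 12.960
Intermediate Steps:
v(l) = -3 + 2*l/(8 + √(7 + l)) (v(l) = -3 + (l + l)/(√(3 + (l - 1*(-4))) + 8) = -3 + (2*l)/(√(3 + (l + 4)) + 8) = -3 + (2*l)/(√(3 + (4 + l)) + 8) = -3 + (2*l)/(√(7 + l) + 8) = -3 + (2*l)/(8 + √(7 + l)) = -3 + 2*l/(8 + √(7 + l)))
v(s(-3))² = ((-24 - 3*√(7 - 3) + 2*(-3))/(8 + √(7 - 3)))² = ((-24 - 3*√4 - 6)/(8 + √4))² = ((-24 - 3*2 - 6)/(8 + 2))² = ((-24 - 6 - 6)/10)² = ((⅒)*(-36))² = (-18/5)² = 324/25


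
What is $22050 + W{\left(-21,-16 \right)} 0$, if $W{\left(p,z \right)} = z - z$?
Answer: $22050$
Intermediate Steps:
$W{\left(p,z \right)} = 0$
$22050 + W{\left(-21,-16 \right)} 0 = 22050 + 0 \cdot 0 = 22050 + 0 = 22050$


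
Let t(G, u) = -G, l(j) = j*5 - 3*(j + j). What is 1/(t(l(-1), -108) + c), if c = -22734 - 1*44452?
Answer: -1/67187 ≈ -1.4884e-5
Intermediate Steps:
l(j) = -j (l(j) = 5*j - 6*j = -j)
c = -67186 (c = -22734 - 44452 = -67186)
1/(t(l(-1), -108) + c) = 1/(-(-1)*(-1) - 67186) = 1/(-1*1 - 67186) = 1/(-1 - 67186) = 1/(-67187) = -1/67187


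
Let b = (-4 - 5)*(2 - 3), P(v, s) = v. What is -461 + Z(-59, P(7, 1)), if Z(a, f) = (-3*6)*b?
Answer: -623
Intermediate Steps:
b = 9 (b = -9*(-1) = 9)
Z(a, f) = -162 (Z(a, f) = -3*6*9 = -18*9 = -162)
-461 + Z(-59, P(7, 1)) = -461 - 162 = -623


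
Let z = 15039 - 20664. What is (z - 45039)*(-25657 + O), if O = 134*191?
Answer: 3191832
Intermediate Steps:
O = 25594
z = -5625
(z - 45039)*(-25657 + O) = (-5625 - 45039)*(-25657 + 25594) = -50664*(-63) = 3191832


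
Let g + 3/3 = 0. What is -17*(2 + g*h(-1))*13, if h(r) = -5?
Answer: -1547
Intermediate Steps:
g = -1 (g = -1 + 0 = -1)
-17*(2 + g*h(-1))*13 = -17*(2 - 1*(-5))*13 = -17*(2 + 5)*13 = -17*7*13 = -119*13 = -1547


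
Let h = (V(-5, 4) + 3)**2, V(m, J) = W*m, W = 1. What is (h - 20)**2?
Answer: 256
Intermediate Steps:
V(m, J) = m (V(m, J) = 1*m = m)
h = 4 (h = (-5 + 3)**2 = (-2)**2 = 4)
(h - 20)**2 = (4 - 20)**2 = (-16)**2 = 256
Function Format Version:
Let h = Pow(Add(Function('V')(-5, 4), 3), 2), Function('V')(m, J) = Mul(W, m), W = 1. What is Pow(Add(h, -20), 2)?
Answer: 256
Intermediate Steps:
Function('V')(m, J) = m (Function('V')(m, J) = Mul(1, m) = m)
h = 4 (h = Pow(Add(-5, 3), 2) = Pow(-2, 2) = 4)
Pow(Add(h, -20), 2) = Pow(Add(4, -20), 2) = Pow(-16, 2) = 256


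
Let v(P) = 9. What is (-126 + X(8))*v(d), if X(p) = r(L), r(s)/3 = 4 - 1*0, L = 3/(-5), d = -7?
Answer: -1026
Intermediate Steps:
L = -⅗ (L = 3*(-⅕) = -⅗ ≈ -0.60000)
r(s) = 12 (r(s) = 3*(4 - 1*0) = 3*(4 + 0) = 3*4 = 12)
X(p) = 12
(-126 + X(8))*v(d) = (-126 + 12)*9 = -114*9 = -1026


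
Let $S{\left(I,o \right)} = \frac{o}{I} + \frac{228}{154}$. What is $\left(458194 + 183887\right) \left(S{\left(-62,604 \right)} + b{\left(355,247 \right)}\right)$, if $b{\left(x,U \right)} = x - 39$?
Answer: $\frac{42877702212}{217} \approx 1.9759 \cdot 10^{8}$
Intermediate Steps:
$b{\left(x,U \right)} = -39 + x$
$S{\left(I,o \right)} = \frac{114}{77} + \frac{o}{I}$ ($S{\left(I,o \right)} = \frac{o}{I} + 228 \cdot \frac{1}{154} = \frac{o}{I} + \frac{114}{77} = \frac{114}{77} + \frac{o}{I}$)
$\left(458194 + 183887\right) \left(S{\left(-62,604 \right)} + b{\left(355,247 \right)}\right) = \left(458194 + 183887\right) \left(\left(\frac{114}{77} + \frac{604}{-62}\right) + \left(-39 + 355\right)\right) = 642081 \left(\left(\frac{114}{77} + 604 \left(- \frac{1}{62}\right)\right) + 316\right) = 642081 \left(\left(\frac{114}{77} - \frac{302}{31}\right) + 316\right) = 642081 \left(- \frac{19720}{2387} + 316\right) = 642081 \cdot \frac{734572}{2387} = \frac{42877702212}{217}$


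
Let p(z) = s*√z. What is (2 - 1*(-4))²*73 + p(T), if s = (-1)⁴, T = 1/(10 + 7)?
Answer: 2628 + √17/17 ≈ 2628.2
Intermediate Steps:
T = 1/17 ≈ 0.058824
s = 1
p(z) = √z (p(z) = 1*√z = √z)
(2 - 1*(-4))²*73 + p(T) = (2 - 1*(-4))²*73 + √(1/17) = (2 + 4)²*73 + √17/17 = 6²*73 + √17/17 = 36*73 + √17/17 = 2628 + √17/17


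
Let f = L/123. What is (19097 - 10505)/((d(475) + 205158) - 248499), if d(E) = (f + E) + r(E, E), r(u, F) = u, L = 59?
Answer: -528408/2607017 ≈ -0.20269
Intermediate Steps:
f = 59/123 ≈ 0.47967
d(E) = 59/123 + 2*E (d(E) = (59/123 + E) + E = 59/123 + 2*E)
(19097 - 10505)/((d(475) + 205158) - 248499) = (19097 - 10505)/(((59/123 + 2*475) + 205158) - 248499) = 8592/(((59/123 + 950) + 205158) - 248499) = 8592/((116909/123 + 205158) - 248499) = 8592/(25351343/123 - 248499) = 8592/(-5214034/123) = 8592*(-123/5214034) = -528408/2607017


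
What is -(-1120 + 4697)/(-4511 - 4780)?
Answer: 3577/9291 ≈ 0.38500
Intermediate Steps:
-(-1120 + 4697)/(-4511 - 4780) = -3577/(-9291) = -3577*(-1)/9291 = -1*(-3577/9291) = 3577/9291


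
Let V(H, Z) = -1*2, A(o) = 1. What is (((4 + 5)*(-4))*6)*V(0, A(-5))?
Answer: 432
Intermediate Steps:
V(H, Z) = -2
(((4 + 5)*(-4))*6)*V(0, A(-5)) = (((4 + 5)*(-4))*6)*(-2) = ((9*(-4))*6)*(-2) = -36*6*(-2) = -216*(-2) = 432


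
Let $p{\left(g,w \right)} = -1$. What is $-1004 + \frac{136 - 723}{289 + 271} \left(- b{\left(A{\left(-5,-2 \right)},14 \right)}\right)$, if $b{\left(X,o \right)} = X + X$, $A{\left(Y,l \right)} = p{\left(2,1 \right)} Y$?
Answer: $- \frac{55637}{56} \approx -993.52$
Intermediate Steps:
$A{\left(Y,l \right)} = - Y$
$b{\left(X,o \right)} = 2 X$
$-1004 + \frac{136 - 723}{289 + 271} \left(- b{\left(A{\left(-5,-2 \right)},14 \right)}\right) = -1004 + \frac{136 - 723}{289 + 271} \left(- 2 \left(\left(-1\right) \left(-5\right)\right)\right) = -1004 + - \frac{587}{560} \left(- 2 \cdot 5\right) = -1004 + \left(-587\right) \frac{1}{560} \left(\left(-1\right) 10\right) = -1004 - - \frac{587}{56} = -1004 + \frac{587}{56} = - \frac{55637}{56}$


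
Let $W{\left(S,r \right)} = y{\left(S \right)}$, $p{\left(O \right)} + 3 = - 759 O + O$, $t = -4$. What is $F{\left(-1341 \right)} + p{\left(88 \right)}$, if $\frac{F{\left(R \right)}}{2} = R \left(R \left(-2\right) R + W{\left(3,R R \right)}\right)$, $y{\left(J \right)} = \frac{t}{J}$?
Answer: $9645916153$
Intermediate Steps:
$y{\left(J \right)} = - \frac{4}{J}$
$p{\left(O \right)} = -3 - 758 O$ ($p{\left(O \right)} = -3 + \left(- 759 O + O\right) = -3 - 758 O$)
$W{\left(S,r \right)} = - \frac{4}{S}$
$F{\left(R \right)} = 2 R \left(- \frac{4}{3} - 2 R^{2}\right)$ ($F{\left(R \right)} = 2 R \left(R \left(-2\right) R - \frac{4}{3}\right) = 2 R \left(- 2 R R - \frac{4}{3}\right) = 2 R \left(- 2 R^{2} - \frac{4}{3}\right) = 2 R \left(- \frac{4}{3} - 2 R^{2}\right)$)
$F{\left(-1341 \right)} + p{\left(88 \right)} = \left(-4\right) \left(-1341\right) \left(\frac{2}{3} + \left(-1341\right)^{2}\right) - 66707 = \left(-4\right) \left(-1341\right) \left(\frac{2}{3} + 1798281\right) - 66707 = \left(-4\right) \left(-1341\right) \frac{5394845}{3} - 66707 = 9645982860 - 66707 = 9645916153$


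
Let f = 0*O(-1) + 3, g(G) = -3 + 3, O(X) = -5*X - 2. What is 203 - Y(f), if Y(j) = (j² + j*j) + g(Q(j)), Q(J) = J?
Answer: 185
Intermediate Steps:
O(X) = -2 - 5*X
g(G) = 0
f = 3 (f = 0*(-2 - 5*(-1)) + 3 = 0*(-2 + 5) + 3 = 0*3 + 3 = 0 + 3 = 3)
Y(j) = 2*j² (Y(j) = (j² + j*j) + 0 = (j² + j²) + 0 = 2*j² + 0 = 2*j²)
203 - Y(f) = 203 - 2*3² = 203 - 2*9 = 203 - 1*18 = 203 - 18 = 185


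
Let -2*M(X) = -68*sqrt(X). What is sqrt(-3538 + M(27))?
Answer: sqrt(-3538 + 102*sqrt(3)) ≈ 57.977*I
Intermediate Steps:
M(X) = 34*sqrt(X) (M(X) = -(-34)*sqrt(X) = 34*sqrt(X))
sqrt(-3538 + M(27)) = sqrt(-3538 + 34*sqrt(27)) = sqrt(-3538 + 34*(3*sqrt(3))) = sqrt(-3538 + 102*sqrt(3))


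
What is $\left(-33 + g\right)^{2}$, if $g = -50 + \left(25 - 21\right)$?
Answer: $6241$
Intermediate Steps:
$g = -46$ ($g = -50 + \left(25 - 21\right) = -50 + 4 = -46$)
$\left(-33 + g\right)^{2} = \left(-33 - 46\right)^{2} = \left(-79\right)^{2} = 6241$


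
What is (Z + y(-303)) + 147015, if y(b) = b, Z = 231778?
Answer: 378490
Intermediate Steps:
(Z + y(-303)) + 147015 = (231778 - 303) + 147015 = 231475 + 147015 = 378490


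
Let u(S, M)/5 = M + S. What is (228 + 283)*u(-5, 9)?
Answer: 10220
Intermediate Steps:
u(S, M) = 5*M + 5*S (u(S, M) = 5*(M + S) = 5*M + 5*S)
(228 + 283)*u(-5, 9) = (228 + 283)*(5*9 + 5*(-5)) = 511*(45 - 25) = 511*20 = 10220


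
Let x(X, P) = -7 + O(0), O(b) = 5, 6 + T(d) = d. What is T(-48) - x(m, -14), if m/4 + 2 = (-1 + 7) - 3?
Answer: -52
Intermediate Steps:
T(d) = -6 + d
m = 4 (m = -8 + 4*((-1 + 7) - 3) = -8 + 4*(6 - 3) = -8 + 4*3 = -8 + 12 = 4)
x(X, P) = -2 (x(X, P) = -7 + 5 = -2)
T(-48) - x(m, -14) = (-6 - 48) - 1*(-2) = -54 + 2 = -52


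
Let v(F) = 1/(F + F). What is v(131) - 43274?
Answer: -11337787/262 ≈ -43274.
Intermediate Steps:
v(F) = 1/(2*F)
v(131) - 43274 = (1/2)/131 - 43274 = (1/2)*(1/131) - 43274 = 1/262 - 43274 = -11337787/262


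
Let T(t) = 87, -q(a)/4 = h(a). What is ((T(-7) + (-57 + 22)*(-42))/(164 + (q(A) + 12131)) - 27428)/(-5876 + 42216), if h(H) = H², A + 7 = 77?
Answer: -2903813/3847300 ≈ -0.75477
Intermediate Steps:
A = 70 (A = -7 + 77 = 70)
q(a) = -4*a²
((T(-7) + (-57 + 22)*(-42))/(164 + (q(A) + 12131)) - 27428)/(-5876 + 42216) = ((87 + (-57 + 22)*(-42))/(164 + (-4*70² + 12131)) - 27428)/(-5876 + 42216) = ((87 - 35*(-42))/(164 + (-4*4900 + 12131)) - 27428)/36340 = ((87 + 1470)/(164 + (-19600 + 12131)) - 27428)*(1/36340) = (1557/(164 - 7469) - 27428)*(1/36340) = (1557/(-7305) - 27428)*(1/36340) = (1557*(-1/7305) - 27428)*(1/36340) = (-519/2435 - 27428)*(1/36340) = -66787699/2435*1/36340 = -2903813/3847300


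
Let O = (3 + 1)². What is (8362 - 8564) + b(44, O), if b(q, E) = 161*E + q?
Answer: 2418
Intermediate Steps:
O = 16 (O = 4² = 16)
b(q, E) = q + 161*E
(8362 - 8564) + b(44, O) = (8362 - 8564) + (44 + 161*16) = -202 + (44 + 2576) = -202 + 2620 = 2418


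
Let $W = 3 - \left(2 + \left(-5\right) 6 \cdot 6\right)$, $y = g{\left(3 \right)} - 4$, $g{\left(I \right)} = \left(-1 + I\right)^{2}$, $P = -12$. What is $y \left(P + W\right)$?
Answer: $0$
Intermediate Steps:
$y = 0$ ($y = \left(-1 + 3\right)^{2} - 4 = 2^{2} - 4 = 4 - 4 = 0$)
$W = 181$ ($W = 3 - \left(2 - 180\right) = 3 - -178 = 3 + \left(-2 + 180\right) = 3 + 178 = 181$)
$y \left(P + W\right) = 0 \left(-12 + 181\right) = 0 \cdot 169 = 0$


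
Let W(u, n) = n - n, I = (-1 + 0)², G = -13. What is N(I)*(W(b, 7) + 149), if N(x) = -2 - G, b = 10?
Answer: 1639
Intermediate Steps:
I = 1 (I = (-1)² = 1)
W(u, n) = 0
N(x) = 11 (N(x) = -2 - 1*(-13) = -2 + 13 = 11)
N(I)*(W(b, 7) + 149) = 11*(0 + 149) = 11*149 = 1639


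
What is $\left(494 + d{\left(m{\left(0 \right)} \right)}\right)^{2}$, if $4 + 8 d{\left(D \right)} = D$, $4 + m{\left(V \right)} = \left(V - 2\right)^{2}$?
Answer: $\frac{974169}{4} \approx 2.4354 \cdot 10^{5}$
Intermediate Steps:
$m{\left(V \right)} = -4 + \left(-2 + V\right)^{2}$ ($m{\left(V \right)} = -4 + \left(V - 2\right)^{2} = -4 + \left(-2 + V\right)^{2}$)
$d{\left(D \right)} = - \frac{1}{2} + \frac{D}{8}$
$\left(494 + d{\left(m{\left(0 \right)} \right)}\right)^{2} = \left(494 - \left(\frac{1}{2} - \frac{0 \left(-4 + 0\right)}{8}\right)\right)^{2} = \left(494 - \left(\frac{1}{2} - \frac{0 \left(-4\right)}{8}\right)\right)^{2} = \left(494 + \left(- \frac{1}{2} + \frac{1}{8} \cdot 0\right)\right)^{2} = \left(494 + \left(- \frac{1}{2} + 0\right)\right)^{2} = \left(494 - \frac{1}{2}\right)^{2} = \left(\frac{987}{2}\right)^{2} = \frac{974169}{4}$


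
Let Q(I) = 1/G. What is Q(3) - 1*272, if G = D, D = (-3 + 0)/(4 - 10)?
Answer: -270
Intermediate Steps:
D = 1/2 (D = -3/(-6) = -3*(-1/6) = 1/2 ≈ 0.50000)
G = 1/2 ≈ 0.50000
Q(I) = 2 (Q(I) = 1/(1/2) = 2)
Q(3) - 1*272 = 2 - 1*272 = 2 - 272 = -270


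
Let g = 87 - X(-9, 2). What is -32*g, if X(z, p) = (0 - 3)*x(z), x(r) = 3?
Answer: -3072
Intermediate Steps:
X(z, p) = -9 (X(z, p) = (0 - 3)*3 = -3*3 = -9)
g = 96 (g = 87 - 1*(-9) = 87 + 9 = 96)
-32*g = -32*96 = -3072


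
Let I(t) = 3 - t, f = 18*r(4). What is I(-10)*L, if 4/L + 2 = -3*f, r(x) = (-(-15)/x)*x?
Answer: -13/203 ≈ -0.064039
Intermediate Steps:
r(x) = 15 (r(x) = (15/x)*x = 15)
f = 270 (f = 18*15 = 270)
L = -1/203 (L = 4/(-2 - 3*270) = 4/(-2 - 810) = 4/(-812) = 4*(-1/812) = -1/203 ≈ -0.0049261)
I(-10)*L = (3 - 1*(-10))*(-1/203) = (3 + 10)*(-1/203) = 13*(-1/203) = -13/203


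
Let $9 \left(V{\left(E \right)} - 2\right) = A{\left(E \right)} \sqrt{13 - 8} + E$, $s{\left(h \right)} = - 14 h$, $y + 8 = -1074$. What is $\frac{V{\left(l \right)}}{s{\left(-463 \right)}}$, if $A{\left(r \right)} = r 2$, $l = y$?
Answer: $- \frac{76}{4167} - \frac{1082 \sqrt{5}}{29169} \approx -0.10118$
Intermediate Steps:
$y = -1082$ ($y = -8 - 1074 = -1082$)
$l = -1082$
$A{\left(r \right)} = 2 r$
$V{\left(E \right)} = 2 + \frac{E}{9} + \frac{2 E \sqrt{5}}{9}$ ($V{\left(E \right)} = 2 + \frac{2 E \sqrt{13 - 8} + E}{9} = 2 + \frac{2 E \sqrt{5} + E}{9} = 2 + \frac{E + 2 E \sqrt{5}}{9} = 2 + \left(\frac{E}{9} + \frac{2 E \sqrt{5}}{9}\right) = 2 + \frac{E}{9} + \frac{2 E \sqrt{5}}{9}$)
$\frac{V{\left(l \right)}}{s{\left(-463 \right)}} = \frac{2 + \frac{1}{9} \left(-1082\right) + \frac{2}{9} \left(-1082\right) \sqrt{5}}{\left(-14\right) \left(-463\right)} = \frac{2 - \frac{1082}{9} - \frac{2164 \sqrt{5}}{9}}{6482} = \left(- \frac{1064}{9} - \frac{2164 \sqrt{5}}{9}\right) \frac{1}{6482} = - \frac{76}{4167} - \frac{1082 \sqrt{5}}{29169}$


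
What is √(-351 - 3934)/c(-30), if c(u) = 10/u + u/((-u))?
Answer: -3*I*√4285/4 ≈ -49.095*I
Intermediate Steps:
c(u) = -1 + 10/u (c(u) = 10/u + u*(-1/u) = 10/u - 1 = -1 + 10/u)
√(-351 - 3934)/c(-30) = √(-351 - 3934)/(((10 - 1*(-30))/(-30))) = √(-4285)/((-(10 + 30)/30)) = (I*√4285)/((-1/30*40)) = (I*√4285)/(-4/3) = (I*√4285)*(-¾) = -3*I*√4285/4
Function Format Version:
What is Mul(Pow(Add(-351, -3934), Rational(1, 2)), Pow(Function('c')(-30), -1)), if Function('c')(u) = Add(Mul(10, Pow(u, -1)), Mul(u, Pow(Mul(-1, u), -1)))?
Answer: Mul(Rational(-3, 4), I, Pow(4285, Rational(1, 2))) ≈ Mul(-49.095, I)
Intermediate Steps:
Function('c')(u) = Add(-1, Mul(10, Pow(u, -1))) (Function('c')(u) = Add(Mul(10, Pow(u, -1)), Mul(u, Mul(-1, Pow(u, -1)))) = Add(Mul(10, Pow(u, -1)), -1) = Add(-1, Mul(10, Pow(u, -1))))
Mul(Pow(Add(-351, -3934), Rational(1, 2)), Pow(Function('c')(-30), -1)) = Mul(Pow(Add(-351, -3934), Rational(1, 2)), Pow(Mul(Pow(-30, -1), Add(10, Mul(-1, -30))), -1)) = Mul(Pow(-4285, Rational(1, 2)), Pow(Mul(Rational(-1, 30), Add(10, 30)), -1)) = Mul(Mul(I, Pow(4285, Rational(1, 2))), Pow(Mul(Rational(-1, 30), 40), -1)) = Mul(Mul(I, Pow(4285, Rational(1, 2))), Pow(Rational(-4, 3), -1)) = Mul(Mul(I, Pow(4285, Rational(1, 2))), Rational(-3, 4)) = Mul(Rational(-3, 4), I, Pow(4285, Rational(1, 2)))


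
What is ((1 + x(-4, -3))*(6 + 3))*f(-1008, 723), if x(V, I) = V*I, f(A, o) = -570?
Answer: -66690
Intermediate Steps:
x(V, I) = I*V
((1 + x(-4, -3))*(6 + 3))*f(-1008, 723) = ((1 - 3*(-4))*(6 + 3))*(-570) = ((1 + 12)*9)*(-570) = (13*9)*(-570) = 117*(-570) = -66690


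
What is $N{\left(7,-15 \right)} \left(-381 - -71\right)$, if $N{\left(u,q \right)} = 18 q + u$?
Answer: $81530$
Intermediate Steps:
$N{\left(u,q \right)} = u + 18 q$
$N{\left(7,-15 \right)} \left(-381 - -71\right) = \left(7 + 18 \left(-15\right)\right) \left(-381 - -71\right) = \left(7 - 270\right) \left(-381 + \left(-13 + 84\right)\right) = - 263 \left(-381 + 71\right) = \left(-263\right) \left(-310\right) = 81530$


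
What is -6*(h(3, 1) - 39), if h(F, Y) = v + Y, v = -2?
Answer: 240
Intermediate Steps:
h(F, Y) = -2 + Y
-6*(h(3, 1) - 39) = -6*((-2 + 1) - 39) = -6*(-1 - 39) = -6*(-40) = 240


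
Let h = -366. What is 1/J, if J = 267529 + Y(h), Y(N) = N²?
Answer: 1/401485 ≈ 2.4908e-6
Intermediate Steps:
J = 401485 (J = 267529 + (-366)² = 267529 + 133956 = 401485)
1/J = 1/401485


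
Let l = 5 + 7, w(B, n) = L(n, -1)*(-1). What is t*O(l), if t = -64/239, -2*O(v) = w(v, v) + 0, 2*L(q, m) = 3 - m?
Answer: -64/239 ≈ -0.26778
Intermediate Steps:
L(q, m) = 3/2 - m/2 (L(q, m) = (3 - m)/2 = 3/2 - m/2)
w(B, n) = -2 (w(B, n) = (3/2 - 1/2*(-1))*(-1) = (3/2 + 1/2)*(-1) = 2*(-1) = -2)
l = 12
O(v) = 1 (O(v) = -(-2 + 0)/2 = -1/2*(-2) = 1)
t = -64/239 (t = -64*1/239 = -64/239 ≈ -0.26778)
t*O(l) = -64/239*1 = -64/239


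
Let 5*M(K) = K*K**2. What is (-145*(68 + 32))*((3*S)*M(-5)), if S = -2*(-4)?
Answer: 8700000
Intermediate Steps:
S = 8
M(K) = K**3/5 (M(K) = (K*K**2)/5 = K**3/5)
(-145*(68 + 32))*((3*S)*M(-5)) = (-145*(68 + 32))*((3*8)*((1/5)*(-5)**3)) = (-145*100)*(24*((1/5)*(-125))) = -348000*(-25) = -14500*(-600) = 8700000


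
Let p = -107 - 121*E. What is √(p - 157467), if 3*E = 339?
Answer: I*√171247 ≈ 413.82*I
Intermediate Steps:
E = 113 (E = (⅓)*339 = 113)
p = -13780 (p = -107 - 121*113 = -107 - 13673 = -13780)
√(p - 157467) = √(-13780 - 157467) = √(-171247) = I*√171247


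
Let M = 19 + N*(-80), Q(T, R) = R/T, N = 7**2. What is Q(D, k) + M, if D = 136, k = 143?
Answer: -530393/136 ≈ -3899.9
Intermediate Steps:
N = 49
M = -3901 (M = 19 + 49*(-80) = 19 - 3920 = -3901)
Q(D, k) + M = 143/136 - 3901 = -530393/136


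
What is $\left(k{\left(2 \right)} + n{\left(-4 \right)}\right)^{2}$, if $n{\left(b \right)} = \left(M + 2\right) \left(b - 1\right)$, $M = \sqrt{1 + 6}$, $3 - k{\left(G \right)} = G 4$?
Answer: $400 + 150 \sqrt{7} \approx 796.86$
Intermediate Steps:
$k{\left(G \right)} = 3 - 4 G$ ($k{\left(G \right)} = 3 - G 4 = 3 - 4 G$)
$M = \sqrt{7} \approx 2.6458$
$n{\left(b \right)} = \left(-1 + b\right) \left(2 + \sqrt{7}\right)$ ($n{\left(b \right)} = \left(\sqrt{7} + 2\right) \left(b - 1\right) = \left(2 + \sqrt{7}\right) \left(-1 + b\right) = \left(-1 + b\right) \left(2 + \sqrt{7}\right)$)
$\left(k{\left(2 \right)} + n{\left(-4 \right)}\right)^{2} = \left(\left(3 - 8\right) - \left(10 + 5 \sqrt{7}\right)\right)^{2} = \left(-5 - \left(10 + 5 \sqrt{7}\right)\right)^{2} = \left(-15 - 5 \sqrt{7}\right)^{2}$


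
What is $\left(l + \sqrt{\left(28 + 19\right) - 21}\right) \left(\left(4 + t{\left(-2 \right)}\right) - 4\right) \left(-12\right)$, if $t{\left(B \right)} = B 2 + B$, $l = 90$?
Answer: $6480 + 72 \sqrt{26} \approx 6847.1$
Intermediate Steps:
$t{\left(B \right)} = 3 B$ ($t{\left(B \right)} = 2 B + B = 3 B$)
$\left(l + \sqrt{\left(28 + 19\right) - 21}\right) \left(\left(4 + t{\left(-2 \right)}\right) - 4\right) \left(-12\right) = \left(90 + \sqrt{\left(28 + 19\right) - 21}\right) \left(\left(4 + 3 \left(-2\right)\right) - 4\right) \left(-12\right) = \left(90 + \sqrt{47 - 21}\right) \left(\left(4 - 6\right) - 4\right) \left(-12\right) = \left(90 + \sqrt{26}\right) \left(-2 - 4\right) \left(-12\right) = \left(90 + \sqrt{26}\right) \left(\left(-6\right) \left(-12\right)\right) = \left(90 + \sqrt{26}\right) 72 = 6480 + 72 \sqrt{26}$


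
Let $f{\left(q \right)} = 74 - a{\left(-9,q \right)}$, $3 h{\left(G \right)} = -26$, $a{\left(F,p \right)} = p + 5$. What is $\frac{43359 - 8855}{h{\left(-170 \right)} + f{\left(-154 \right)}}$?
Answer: $\frac{103512}{643} \approx 160.98$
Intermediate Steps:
$a{\left(F,p \right)} = 5 + p$
$h{\left(G \right)} = - \frac{26}{3}$ ($h{\left(G \right)} = \frac{1}{3} \left(-26\right) = - \frac{26}{3}$)
$f{\left(q \right)} = 69 - q$ ($f{\left(q \right)} = 74 - \left(5 + q\right) = 69 - q$)
$\frac{43359 - 8855}{h{\left(-170 \right)} + f{\left(-154 \right)}} = \frac{43359 - 8855}{- \frac{26}{3} + \left(69 - -154\right)} = \frac{34504}{- \frac{26}{3} + \left(69 + 154\right)} = \frac{34504}{- \frac{26}{3} + 223} = \frac{34504}{\frac{643}{3}} = 34504 \cdot \frac{3}{643} = \frac{103512}{643}$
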